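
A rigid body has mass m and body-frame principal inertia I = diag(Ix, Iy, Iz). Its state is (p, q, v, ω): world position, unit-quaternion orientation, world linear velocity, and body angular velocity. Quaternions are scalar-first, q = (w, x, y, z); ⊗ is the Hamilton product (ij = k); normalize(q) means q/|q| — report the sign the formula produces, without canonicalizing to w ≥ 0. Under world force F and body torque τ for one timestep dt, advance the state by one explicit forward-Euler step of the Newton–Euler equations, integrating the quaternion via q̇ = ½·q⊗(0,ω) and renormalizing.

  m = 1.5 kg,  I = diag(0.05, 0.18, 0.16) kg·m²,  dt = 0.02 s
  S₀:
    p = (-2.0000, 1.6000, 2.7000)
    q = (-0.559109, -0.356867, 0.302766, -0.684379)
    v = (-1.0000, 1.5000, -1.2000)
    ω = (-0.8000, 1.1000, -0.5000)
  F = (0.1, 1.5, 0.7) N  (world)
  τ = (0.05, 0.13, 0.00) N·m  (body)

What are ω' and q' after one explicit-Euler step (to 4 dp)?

ω' = (-0.7844, 1.1193, -0.4857)
q' = (-0.5687, -0.3463, 0.3003, -0.6830)

gyro term ω×Iω = (0.0110, -0.0440, -0.1144)
α = I⁻¹(τ − ω×Iω) = (0.7800, 0.9667, 0.7150)
ω' = ω + α·dt = (-0.7844, 1.1193, -0.4857)
2q̇ = q⊗(0,ω) = (-0.9607257, 1.0487211, -0.2459502, 0.1292136)
updated quaternion q' = (-0.5687, -0.3463, 0.3003, -0.6830)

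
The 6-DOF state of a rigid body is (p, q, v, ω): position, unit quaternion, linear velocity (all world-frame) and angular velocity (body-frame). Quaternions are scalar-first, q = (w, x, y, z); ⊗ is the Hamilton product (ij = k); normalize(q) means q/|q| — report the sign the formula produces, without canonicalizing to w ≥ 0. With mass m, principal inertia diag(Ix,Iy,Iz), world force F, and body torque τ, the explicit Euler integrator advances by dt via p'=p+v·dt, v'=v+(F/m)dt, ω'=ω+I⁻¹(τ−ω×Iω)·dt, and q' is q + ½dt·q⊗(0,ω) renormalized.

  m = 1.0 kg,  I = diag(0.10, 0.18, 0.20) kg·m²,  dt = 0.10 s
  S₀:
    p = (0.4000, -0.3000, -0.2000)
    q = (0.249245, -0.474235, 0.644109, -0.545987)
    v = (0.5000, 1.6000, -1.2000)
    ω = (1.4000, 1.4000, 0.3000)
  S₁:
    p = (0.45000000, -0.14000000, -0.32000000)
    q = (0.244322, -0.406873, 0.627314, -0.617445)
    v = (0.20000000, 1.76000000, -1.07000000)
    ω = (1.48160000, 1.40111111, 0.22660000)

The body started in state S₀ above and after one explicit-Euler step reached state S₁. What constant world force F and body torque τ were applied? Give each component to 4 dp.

ω₁ − ω₀ = (0.08160000, 0.00111111, -0.07340000)
precession coupling = (0.0084, -0.0420, 0.1568)
τ = I·(Δω/dt) + ω₀×(Iω₀) = (0.0900, -0.0400, 0.0100)
velocity change Δv = (-0.30000000, 0.16000000, 0.13000000)
m·(v₁−v₀)/dt = (-3.0000, 1.6000, 1.3000)

F = (-3.0000, 1.6000, 1.3000)
τ = (0.0900, -0.0400, 0.0100)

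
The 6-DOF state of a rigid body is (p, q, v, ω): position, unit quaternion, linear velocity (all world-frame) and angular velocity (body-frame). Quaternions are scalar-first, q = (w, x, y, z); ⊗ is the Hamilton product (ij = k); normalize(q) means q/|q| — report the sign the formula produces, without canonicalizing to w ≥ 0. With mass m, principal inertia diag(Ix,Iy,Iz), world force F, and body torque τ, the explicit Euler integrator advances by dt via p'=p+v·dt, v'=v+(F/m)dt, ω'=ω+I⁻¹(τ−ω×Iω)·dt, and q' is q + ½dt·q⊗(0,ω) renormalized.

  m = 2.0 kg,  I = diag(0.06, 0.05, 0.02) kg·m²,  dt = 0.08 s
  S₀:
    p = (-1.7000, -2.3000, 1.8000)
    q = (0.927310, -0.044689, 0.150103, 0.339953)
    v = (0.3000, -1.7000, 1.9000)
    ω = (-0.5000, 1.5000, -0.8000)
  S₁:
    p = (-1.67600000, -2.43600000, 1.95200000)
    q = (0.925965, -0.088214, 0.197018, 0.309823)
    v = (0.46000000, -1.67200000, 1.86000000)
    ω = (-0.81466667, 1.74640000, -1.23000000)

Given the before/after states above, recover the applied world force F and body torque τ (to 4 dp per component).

F = (4.0000, 0.7000, -1.0000)
τ = (-0.2000, 0.1700, -0.1000)

velocity change Δv = (0.16000000, 0.02800000, -0.04000000)
F = m·Δv/dt = (4.0000, 0.7000, -1.0000)
Δω = ω₁−ω₀ = (-0.31466667, 0.24640000, -0.43000000)
gyro term ω₀×Iω₀ = (0.0360, 0.0160, 0.0075)
I·α + gyro = (-0.2000, 0.1700, -0.1000)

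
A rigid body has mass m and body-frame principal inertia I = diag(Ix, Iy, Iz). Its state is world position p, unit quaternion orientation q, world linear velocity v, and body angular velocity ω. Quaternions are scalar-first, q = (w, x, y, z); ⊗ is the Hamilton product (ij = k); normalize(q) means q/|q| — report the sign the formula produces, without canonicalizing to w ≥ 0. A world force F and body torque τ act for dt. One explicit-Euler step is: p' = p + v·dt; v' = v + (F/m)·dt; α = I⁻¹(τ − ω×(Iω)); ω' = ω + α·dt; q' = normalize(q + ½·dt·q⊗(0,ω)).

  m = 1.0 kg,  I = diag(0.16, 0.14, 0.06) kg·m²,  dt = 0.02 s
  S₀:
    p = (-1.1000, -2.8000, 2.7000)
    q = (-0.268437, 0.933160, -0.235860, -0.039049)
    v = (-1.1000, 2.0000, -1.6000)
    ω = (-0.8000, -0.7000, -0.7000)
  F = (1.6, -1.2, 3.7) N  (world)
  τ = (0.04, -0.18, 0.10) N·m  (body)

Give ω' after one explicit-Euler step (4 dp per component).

angular accel α = (0.4950, -1.6857, 1.8533)
ω' = ω + α·dt = (-0.7901, -0.7337, -0.6629)

ω' = (-0.7901, -0.7337, -0.6629)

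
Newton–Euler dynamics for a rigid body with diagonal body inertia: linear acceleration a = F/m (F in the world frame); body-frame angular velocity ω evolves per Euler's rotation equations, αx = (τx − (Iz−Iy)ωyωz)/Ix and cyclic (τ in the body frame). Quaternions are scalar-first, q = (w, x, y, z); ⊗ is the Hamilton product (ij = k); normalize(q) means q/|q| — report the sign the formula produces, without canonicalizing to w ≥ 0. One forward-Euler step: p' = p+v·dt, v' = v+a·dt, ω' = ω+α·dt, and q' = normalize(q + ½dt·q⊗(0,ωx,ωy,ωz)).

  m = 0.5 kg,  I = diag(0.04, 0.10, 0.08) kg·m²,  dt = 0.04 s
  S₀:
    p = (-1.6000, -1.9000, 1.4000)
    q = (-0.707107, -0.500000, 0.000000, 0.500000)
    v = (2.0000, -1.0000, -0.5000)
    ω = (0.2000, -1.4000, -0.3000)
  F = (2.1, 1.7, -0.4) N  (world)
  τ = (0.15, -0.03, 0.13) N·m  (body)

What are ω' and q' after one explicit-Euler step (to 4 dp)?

precession coupling ω×(Iω) = (-0.0084, 0.0024, -0.0168)
(τ − ω×Iω)/I = (3.9600, -0.3240, 1.8350)
new body rate ω' = (0.3584, -1.4130, -0.2266)
Hamilton product q⊗(0,ω) = (0.2500000, 0.5585786, 0.9399498, 0.9121321)
q + ½dt·q⊗(0,ω), renormalized = (-0.7018, -0.4886, 0.0188, 0.5180)

ω' = (0.3584, -1.4130, -0.2266)
q' = (-0.7018, -0.4886, 0.0188, 0.5180)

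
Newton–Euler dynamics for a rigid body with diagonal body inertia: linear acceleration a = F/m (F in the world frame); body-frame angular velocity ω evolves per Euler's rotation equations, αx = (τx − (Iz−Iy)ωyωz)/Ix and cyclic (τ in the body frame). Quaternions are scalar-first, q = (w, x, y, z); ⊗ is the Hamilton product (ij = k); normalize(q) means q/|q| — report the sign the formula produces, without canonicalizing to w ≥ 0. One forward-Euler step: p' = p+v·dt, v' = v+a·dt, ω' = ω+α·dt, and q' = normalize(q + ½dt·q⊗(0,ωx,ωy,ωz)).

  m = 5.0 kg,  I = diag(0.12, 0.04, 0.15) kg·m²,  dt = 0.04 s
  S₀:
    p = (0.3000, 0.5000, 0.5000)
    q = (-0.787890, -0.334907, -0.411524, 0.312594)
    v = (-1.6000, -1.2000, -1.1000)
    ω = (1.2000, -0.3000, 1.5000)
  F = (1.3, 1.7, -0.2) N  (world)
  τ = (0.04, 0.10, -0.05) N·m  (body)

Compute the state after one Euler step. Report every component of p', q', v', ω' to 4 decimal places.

p' = p + v·dt = (0.2360, 0.4520, 0.4560)
v + (F/m)dt = (-1.5896, -1.1864, -1.1016)
gyro term ω×Iω = (-0.0495, -0.0540, 0.0288)
angular accel α = (0.7458, 3.8500, -0.5253)
ω' = ω + α·dt = (1.2298, -0.1460, 1.4790)
Hamilton product q⊗(0,ω) = (-0.1904598, -1.4689758, 1.1138403, -0.5875341)
q + ½dt·q⊗(0,ω), renormalized = (-0.7911, -0.3640, -0.3890, 0.3006)

p' = (0.2360, 0.4520, 0.4560)
q' = (-0.7911, -0.3640, -0.3890, 0.3006)
v' = (-1.5896, -1.1864, -1.1016)
ω' = (1.2298, -0.1460, 1.4790)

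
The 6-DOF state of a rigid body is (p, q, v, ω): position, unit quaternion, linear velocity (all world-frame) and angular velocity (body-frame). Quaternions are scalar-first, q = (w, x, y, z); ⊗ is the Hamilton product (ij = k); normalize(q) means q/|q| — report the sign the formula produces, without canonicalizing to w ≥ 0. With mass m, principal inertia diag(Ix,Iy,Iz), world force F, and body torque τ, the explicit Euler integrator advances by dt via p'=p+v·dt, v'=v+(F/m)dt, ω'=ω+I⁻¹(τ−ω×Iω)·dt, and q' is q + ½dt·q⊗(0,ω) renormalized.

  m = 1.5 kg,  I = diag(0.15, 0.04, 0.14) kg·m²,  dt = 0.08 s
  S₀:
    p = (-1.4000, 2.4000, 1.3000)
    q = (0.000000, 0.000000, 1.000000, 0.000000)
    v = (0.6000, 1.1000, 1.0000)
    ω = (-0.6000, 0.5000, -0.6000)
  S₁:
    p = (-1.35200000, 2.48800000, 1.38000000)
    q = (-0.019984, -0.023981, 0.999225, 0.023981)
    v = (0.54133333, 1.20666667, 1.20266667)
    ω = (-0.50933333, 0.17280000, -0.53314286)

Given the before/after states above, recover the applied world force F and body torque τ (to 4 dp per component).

F = (-1.1000, 2.0000, 3.8000)
τ = (0.1400, -0.1600, 0.1500)

rate change Δω = (0.09066667, -0.32720000, 0.06685714)
I·α + gyro = (0.1400, -0.1600, 0.1500)
Δv = v₁−v₀ = (-0.05866667, 0.10666667, 0.20266667)
m·(v₁−v₀)/dt = (-1.1000, 2.0000, 3.8000)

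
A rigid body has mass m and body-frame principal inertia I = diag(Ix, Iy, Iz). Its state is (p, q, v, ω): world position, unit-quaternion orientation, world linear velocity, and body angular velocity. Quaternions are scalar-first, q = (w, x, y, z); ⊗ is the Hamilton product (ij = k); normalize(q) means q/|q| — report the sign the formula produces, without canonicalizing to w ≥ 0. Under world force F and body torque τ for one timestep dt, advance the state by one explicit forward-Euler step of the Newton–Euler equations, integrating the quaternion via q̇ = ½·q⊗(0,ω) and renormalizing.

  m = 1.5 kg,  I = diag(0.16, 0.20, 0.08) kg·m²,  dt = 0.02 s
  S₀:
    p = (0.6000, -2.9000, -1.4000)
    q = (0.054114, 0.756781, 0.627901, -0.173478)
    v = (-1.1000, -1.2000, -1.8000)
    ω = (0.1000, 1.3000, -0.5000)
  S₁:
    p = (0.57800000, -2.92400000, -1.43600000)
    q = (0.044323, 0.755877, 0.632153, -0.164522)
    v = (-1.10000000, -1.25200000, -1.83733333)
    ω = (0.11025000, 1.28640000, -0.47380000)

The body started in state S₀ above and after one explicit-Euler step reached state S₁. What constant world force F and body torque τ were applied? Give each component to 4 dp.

F = (0.0000, -3.9000, -2.8000)
τ = (0.1600, -0.1400, 0.1100)

velocity change Δv = (0.00000000, -0.05200000, -0.03733333)
applied force F = (0.0000, -3.9000, -2.8000)
rate change Δω = (0.01025000, -0.01360000, 0.02620000)
gyro term ω₀×Iω₀ = (0.0780, -0.0040, 0.0052)
I·α + gyro = (0.1600, -0.1400, 0.1100)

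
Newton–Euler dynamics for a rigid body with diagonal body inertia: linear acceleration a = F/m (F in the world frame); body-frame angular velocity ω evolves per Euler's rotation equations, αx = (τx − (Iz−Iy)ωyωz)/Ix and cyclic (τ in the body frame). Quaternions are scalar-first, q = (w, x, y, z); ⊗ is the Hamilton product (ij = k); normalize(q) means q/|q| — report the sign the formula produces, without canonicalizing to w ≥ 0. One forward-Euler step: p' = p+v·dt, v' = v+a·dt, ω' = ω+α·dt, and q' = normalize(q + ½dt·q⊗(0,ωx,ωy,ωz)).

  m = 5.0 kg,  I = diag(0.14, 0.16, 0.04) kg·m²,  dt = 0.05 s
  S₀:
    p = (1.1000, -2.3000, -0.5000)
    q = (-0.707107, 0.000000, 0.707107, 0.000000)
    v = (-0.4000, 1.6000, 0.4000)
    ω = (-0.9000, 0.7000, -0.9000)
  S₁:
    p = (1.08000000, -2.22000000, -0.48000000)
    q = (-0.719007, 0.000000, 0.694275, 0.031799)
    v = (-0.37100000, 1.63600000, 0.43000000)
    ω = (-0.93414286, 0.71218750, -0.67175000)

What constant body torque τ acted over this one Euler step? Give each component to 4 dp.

τ = (-0.0200, 0.1200, 0.1700)

Δω = ω₁−ω₀ = (-0.03414286, 0.01218750, 0.22825000)
τ = I·(Δω/dt) + ω₀×(Iω₀) = (-0.0200, 0.1200, 0.1700)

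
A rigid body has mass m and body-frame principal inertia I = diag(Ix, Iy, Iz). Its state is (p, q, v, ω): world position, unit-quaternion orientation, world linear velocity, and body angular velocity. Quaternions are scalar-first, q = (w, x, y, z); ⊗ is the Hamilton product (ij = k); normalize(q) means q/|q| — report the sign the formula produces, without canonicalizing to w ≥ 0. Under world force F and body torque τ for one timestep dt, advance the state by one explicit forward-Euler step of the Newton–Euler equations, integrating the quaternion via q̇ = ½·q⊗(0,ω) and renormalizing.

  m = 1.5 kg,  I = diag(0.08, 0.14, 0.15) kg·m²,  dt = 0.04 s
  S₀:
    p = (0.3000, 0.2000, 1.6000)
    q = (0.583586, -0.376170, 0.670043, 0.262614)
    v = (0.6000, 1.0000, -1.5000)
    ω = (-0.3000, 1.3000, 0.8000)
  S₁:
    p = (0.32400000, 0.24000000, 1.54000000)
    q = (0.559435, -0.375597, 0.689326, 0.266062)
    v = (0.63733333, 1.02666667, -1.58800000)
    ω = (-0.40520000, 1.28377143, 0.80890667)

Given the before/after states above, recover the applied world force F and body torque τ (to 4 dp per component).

F = (1.4000, 1.0000, -3.3000)
τ = (-0.2000, -0.0400, 0.0100)

Δω = ω₁−ω₀ = (-0.10520000, -0.01622857, 0.00890667)
precession coupling = (0.0104, 0.0168, -0.0234)
τ = I·(Δω/dt) + ω₀×(Iω₀) = (-0.2000, -0.0400, 0.0100)
v₁ − v₀ = (0.03733333, 0.02666667, -0.08800000)
F = m·Δv/dt = (1.4000, 1.0000, -3.3000)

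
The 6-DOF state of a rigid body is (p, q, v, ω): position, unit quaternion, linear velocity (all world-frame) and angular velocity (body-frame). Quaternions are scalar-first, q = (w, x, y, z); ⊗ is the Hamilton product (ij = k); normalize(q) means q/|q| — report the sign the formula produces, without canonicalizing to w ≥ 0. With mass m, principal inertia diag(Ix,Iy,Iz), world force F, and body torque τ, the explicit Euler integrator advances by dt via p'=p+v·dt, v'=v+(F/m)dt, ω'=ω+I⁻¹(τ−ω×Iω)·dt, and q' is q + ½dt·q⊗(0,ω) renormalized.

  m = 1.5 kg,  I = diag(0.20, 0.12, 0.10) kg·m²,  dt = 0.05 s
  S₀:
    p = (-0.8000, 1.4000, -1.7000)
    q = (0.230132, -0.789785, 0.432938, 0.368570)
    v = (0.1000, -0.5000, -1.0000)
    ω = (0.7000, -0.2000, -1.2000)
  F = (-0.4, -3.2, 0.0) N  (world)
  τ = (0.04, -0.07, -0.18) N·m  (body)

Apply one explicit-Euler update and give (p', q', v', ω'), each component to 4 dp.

precession coupling ω×(Iω) = (-0.0048, -0.0840, 0.0112)
angular accel α = (0.2240, 0.1167, -1.9120)
ω' = ω + α·dt = (0.7112, -0.1942, -1.2956)
Hamilton product q⊗(0,ω) = (1.0817211, -0.2847192, -0.7357694, -0.4212580)
q + ½dt·q⊗(0,ω), renormalized = (0.2570, -0.7964, 0.4143, 0.3578)
p + v·dt = (-0.7950, 1.3750, -1.7500)
v + (F/m)dt = (0.0867, -0.6067, -1.0000)

p' = (-0.7950, 1.3750, -1.7500)
q' = (0.2570, -0.7964, 0.4143, 0.3578)
v' = (0.0867, -0.6067, -1.0000)
ω' = (0.7112, -0.1942, -1.2956)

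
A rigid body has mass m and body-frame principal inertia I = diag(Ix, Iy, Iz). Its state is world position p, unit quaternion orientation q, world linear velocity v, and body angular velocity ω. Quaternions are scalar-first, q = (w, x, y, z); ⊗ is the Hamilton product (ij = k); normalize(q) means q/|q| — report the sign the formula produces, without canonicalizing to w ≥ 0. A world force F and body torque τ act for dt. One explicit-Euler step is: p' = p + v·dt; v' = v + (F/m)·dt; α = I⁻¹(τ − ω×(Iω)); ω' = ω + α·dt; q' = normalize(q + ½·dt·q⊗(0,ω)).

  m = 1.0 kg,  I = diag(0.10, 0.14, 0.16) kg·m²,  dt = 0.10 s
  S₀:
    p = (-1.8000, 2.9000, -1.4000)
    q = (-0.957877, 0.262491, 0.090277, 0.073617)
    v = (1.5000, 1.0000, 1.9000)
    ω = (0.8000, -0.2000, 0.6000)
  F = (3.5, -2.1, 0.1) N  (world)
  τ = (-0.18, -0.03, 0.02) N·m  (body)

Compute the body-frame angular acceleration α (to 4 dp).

α = (-1.7760, -0.0086, 0.1650)

precession coupling ω×(Iω) = (-0.0024, -0.0288, -0.0064)
α = I⁻¹(τ − ω×Iω) = (-1.7760, -0.0086, 0.1650)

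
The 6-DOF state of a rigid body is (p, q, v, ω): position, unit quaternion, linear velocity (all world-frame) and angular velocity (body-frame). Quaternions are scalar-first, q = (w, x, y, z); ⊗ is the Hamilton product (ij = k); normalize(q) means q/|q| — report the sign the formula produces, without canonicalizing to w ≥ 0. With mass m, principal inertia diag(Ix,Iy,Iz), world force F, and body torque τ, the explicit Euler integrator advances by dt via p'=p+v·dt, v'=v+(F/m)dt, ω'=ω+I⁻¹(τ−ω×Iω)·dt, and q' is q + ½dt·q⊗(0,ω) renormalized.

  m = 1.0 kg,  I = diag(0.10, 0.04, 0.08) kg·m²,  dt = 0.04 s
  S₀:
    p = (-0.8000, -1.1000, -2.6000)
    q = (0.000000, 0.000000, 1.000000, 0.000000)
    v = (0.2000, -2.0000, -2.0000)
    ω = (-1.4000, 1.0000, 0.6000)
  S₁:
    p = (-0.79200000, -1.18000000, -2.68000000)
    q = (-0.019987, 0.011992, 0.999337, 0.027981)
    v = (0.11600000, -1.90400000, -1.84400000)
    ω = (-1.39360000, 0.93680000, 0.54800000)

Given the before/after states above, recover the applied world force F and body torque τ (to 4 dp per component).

F = (-2.1000, 2.4000, 3.9000)
τ = (0.0400, -0.0800, -0.0200)

Δv = v₁−v₀ = (-0.08400000, 0.09600000, 0.15600000)
applied force F = (-2.1000, 2.4000, 3.9000)
Δω = ω₁−ω₀ = (0.00640000, -0.06320000, -0.05200000)
ω₀×(Iω₀) = (0.0240, -0.0168, 0.0840)
I·α + gyro = (0.0400, -0.0800, -0.0200)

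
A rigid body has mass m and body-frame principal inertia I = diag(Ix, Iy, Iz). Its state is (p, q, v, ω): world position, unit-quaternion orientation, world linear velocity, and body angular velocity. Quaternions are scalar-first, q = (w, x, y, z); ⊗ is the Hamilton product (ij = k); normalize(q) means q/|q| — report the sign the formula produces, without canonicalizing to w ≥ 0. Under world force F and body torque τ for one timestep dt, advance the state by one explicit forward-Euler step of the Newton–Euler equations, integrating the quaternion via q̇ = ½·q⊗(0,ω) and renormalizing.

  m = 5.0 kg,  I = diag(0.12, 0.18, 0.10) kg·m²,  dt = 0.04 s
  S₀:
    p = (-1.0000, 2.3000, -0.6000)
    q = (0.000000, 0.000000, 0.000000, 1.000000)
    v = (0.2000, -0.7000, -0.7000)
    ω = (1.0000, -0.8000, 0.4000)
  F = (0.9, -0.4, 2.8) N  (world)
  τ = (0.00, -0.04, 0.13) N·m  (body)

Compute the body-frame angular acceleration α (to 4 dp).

precession coupling ω×(Iω) = (0.0256, 0.0080, -0.0480)
angular accel α = (-0.2133, -0.2667, 1.7800)

α = (-0.2133, -0.2667, 1.7800)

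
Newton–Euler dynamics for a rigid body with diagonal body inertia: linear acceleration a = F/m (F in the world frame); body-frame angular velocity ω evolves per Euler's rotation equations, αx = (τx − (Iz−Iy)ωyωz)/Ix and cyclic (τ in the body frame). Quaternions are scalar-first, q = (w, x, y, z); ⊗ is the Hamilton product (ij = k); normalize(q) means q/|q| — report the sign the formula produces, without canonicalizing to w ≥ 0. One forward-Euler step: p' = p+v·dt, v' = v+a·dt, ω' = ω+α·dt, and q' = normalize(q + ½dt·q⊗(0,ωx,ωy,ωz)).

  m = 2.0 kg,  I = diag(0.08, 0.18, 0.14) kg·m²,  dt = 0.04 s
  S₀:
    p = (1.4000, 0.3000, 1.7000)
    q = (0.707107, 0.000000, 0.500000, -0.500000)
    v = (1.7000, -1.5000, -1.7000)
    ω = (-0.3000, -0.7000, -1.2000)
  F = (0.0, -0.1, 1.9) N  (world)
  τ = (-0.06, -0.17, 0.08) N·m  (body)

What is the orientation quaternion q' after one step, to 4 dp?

q' = (0.7018, -0.0232, 0.4929, -0.5138)

2q̇ = q⊗(0,ω) = (-0.2500000, -1.1621321, -0.3449749, -0.6985284)
q' = normalize(q + ½dt·q⊗(0,ω)) = (0.7018, -0.0232, 0.4929, -0.5138)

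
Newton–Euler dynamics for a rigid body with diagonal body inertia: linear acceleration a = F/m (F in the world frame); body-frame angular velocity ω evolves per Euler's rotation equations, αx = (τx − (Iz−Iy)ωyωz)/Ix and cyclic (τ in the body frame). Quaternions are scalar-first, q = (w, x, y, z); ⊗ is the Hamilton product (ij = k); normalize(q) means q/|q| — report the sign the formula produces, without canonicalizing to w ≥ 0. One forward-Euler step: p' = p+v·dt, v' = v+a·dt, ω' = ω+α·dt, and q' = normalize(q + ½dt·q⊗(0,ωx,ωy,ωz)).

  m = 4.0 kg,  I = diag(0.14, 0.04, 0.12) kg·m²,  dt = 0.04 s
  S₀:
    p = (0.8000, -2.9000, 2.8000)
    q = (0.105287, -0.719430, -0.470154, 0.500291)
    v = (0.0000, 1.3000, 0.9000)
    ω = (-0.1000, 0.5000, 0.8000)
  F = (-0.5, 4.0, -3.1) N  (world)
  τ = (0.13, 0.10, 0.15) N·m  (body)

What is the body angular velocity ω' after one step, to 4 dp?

α = I⁻¹(τ − ω×Iω) = (0.7000, 2.5400, 1.2083)
ω + α·dt = (-0.0720, 0.6016, 0.8483)

ω' = (-0.0720, 0.6016, 0.8483)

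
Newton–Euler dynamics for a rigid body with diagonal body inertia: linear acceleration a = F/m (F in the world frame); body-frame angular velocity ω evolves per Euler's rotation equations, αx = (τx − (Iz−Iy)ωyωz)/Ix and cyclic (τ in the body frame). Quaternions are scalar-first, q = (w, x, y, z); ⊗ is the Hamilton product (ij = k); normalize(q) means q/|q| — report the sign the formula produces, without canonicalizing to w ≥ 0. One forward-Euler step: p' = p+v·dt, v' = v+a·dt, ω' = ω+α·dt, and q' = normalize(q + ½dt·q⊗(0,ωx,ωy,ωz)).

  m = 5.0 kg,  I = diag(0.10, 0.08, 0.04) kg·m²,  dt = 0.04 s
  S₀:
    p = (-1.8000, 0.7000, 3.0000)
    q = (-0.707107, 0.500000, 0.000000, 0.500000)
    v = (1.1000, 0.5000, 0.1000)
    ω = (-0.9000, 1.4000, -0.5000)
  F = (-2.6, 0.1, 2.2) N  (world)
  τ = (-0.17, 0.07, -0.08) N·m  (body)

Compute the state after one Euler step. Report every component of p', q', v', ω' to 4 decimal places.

p' = (-1.7560, 0.7200, 3.0040)
q' = (-0.6927, 0.4984, -0.0238, 0.5208)
v' = (1.0792, 0.5008, 0.1176)
ω' = (-0.9792, 1.4215, -0.6052)

linear accel F/m = (-0.5200, 0.0200, 0.4400)
p + v·dt = (-1.7560, 0.7200, 3.0040)
new velocity v' = (1.0792, 0.5008, 0.1176)
α = I⁻¹(τ − ω×Iω) = (-1.9800, 0.5375, -2.6300)
ω' = ω + α·dt = (-0.9792, 1.4215, -0.6052)
q⊗(0,ω) = (0.7000000, -0.0636037, -1.1899498, 1.0535535)
q + ½dt·q⊗(0,ω), renormalized = (-0.6927, 0.4984, -0.0238, 0.5208)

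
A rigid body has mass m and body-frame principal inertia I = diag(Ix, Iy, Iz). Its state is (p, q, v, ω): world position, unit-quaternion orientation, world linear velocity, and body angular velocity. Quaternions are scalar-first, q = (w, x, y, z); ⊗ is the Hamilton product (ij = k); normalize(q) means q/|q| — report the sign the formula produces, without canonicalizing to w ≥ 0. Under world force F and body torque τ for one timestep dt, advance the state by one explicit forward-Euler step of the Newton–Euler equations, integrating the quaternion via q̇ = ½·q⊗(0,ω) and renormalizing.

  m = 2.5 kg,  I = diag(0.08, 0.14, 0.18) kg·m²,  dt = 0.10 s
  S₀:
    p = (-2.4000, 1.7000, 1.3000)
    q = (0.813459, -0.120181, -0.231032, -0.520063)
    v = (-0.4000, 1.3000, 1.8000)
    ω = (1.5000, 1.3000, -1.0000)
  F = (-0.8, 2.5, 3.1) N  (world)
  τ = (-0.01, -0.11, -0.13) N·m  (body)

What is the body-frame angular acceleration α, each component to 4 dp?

gyro term ω×Iω = (-0.0520, 0.1500, 0.1170)
α = I⁻¹(τ − ω×Iω) = (0.5250, -1.8571, -1.3722)

α = (0.5250, -1.8571, -1.3722)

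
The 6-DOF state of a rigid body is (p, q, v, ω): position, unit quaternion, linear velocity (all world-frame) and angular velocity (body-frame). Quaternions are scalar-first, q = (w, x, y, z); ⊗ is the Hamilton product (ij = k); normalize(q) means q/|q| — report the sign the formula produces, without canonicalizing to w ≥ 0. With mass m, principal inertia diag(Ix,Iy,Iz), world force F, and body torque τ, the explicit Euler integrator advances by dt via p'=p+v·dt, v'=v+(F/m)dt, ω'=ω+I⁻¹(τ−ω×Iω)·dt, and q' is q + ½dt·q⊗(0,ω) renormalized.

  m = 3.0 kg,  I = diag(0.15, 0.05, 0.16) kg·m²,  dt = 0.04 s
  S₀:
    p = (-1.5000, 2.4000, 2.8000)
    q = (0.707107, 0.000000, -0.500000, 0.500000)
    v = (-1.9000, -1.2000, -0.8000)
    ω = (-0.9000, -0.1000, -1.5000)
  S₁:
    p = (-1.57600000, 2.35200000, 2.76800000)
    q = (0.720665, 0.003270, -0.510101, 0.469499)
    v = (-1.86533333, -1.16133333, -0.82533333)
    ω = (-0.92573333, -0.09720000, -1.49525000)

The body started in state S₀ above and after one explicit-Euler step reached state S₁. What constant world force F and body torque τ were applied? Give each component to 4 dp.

ω₁ − ω₀ = (-0.02573333, 0.00280000, 0.00475000)
ω₀×(Iω₀) = (0.0165, -0.0135, -0.0090)
τ = I·(Δω/dt) + ω₀×(Iω₀) = (-0.0800, -0.0100, 0.0100)
Δv = v₁−v₀ = (0.03466667, 0.03866667, -0.02533333)
applied force F = (2.6000, 2.9000, -1.9000)

F = (2.6000, 2.9000, -1.9000)
τ = (-0.0800, -0.0100, 0.0100)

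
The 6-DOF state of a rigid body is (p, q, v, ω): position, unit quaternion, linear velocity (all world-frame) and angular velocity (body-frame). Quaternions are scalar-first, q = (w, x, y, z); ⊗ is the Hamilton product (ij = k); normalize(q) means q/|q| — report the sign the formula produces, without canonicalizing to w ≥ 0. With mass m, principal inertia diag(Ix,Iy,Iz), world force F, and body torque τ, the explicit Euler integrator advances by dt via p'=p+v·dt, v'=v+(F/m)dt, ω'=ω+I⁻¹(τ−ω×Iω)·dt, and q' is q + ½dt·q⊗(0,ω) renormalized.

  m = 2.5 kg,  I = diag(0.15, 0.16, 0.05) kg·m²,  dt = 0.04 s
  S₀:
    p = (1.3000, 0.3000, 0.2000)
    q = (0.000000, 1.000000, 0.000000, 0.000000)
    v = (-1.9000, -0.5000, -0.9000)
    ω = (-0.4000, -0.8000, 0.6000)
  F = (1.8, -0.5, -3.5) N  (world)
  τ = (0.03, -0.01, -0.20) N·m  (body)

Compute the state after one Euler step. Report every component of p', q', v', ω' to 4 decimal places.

p' = p + v·dt = (1.2240, 0.2800, 0.1640)
v' = v + a·dt = (-1.8712, -0.5080, -0.9560)
precession coupling ω×(Iω) = (0.0528, -0.0240, 0.0032)
(τ − ω×Iω)/I = (-0.1520, 0.0875, -4.0640)
new body rate ω' = (-0.4061, -0.7965, 0.4374)
Hamilton product q⊗(0,ω) = (0.4000000, 0.0000000, -0.6000000, -0.8000000)
q' = normalize(q + ½dt·q⊗(0,ω)) = (0.0080, 0.9998, -0.0120, -0.0160)

p' = (1.2240, 0.2800, 0.1640)
q' = (0.0080, 0.9998, -0.0120, -0.0160)
v' = (-1.8712, -0.5080, -0.9560)
ω' = (-0.4061, -0.7965, 0.4374)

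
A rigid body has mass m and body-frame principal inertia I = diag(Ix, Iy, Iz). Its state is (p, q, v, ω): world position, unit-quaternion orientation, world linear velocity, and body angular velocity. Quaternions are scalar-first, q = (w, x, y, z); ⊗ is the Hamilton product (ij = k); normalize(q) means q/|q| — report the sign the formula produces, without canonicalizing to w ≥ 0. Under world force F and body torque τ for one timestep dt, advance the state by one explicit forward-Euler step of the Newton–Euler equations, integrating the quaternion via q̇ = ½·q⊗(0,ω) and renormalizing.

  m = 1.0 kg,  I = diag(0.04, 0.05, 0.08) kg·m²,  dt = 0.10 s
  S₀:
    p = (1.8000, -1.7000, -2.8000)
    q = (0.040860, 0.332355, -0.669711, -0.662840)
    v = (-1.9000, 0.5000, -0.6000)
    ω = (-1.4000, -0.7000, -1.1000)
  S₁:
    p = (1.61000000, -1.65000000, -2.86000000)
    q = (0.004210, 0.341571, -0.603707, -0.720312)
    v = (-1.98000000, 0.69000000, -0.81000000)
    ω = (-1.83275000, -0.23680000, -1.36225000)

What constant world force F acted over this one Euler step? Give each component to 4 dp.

F = (-0.8000, 1.9000, -2.1000)

velocity change Δv = (-0.08000000, 0.19000000, -0.21000000)
m·(v₁−v₀)/dt = (-0.8000, 1.9000, -2.1000)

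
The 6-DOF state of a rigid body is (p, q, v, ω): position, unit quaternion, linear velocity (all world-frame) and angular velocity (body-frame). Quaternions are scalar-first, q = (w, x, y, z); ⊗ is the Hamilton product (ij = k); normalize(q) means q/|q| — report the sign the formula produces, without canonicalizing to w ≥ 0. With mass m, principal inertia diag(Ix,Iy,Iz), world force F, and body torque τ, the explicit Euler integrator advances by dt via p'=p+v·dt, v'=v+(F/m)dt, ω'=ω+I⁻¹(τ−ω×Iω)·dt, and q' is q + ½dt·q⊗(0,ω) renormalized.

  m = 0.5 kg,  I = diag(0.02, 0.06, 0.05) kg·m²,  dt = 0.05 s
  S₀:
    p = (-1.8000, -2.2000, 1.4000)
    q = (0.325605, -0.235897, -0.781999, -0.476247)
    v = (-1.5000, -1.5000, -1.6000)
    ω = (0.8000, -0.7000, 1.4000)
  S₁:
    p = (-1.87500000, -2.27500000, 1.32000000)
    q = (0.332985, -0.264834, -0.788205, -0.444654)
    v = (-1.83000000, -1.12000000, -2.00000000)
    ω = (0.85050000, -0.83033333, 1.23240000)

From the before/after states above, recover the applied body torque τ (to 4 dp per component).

τ = (0.0300, -0.1900, -0.1900)

Δω = ω₁−ω₀ = (0.05050000, -0.13033333, -0.16760000)
I·α + gyro = (0.0300, -0.1900, -0.1900)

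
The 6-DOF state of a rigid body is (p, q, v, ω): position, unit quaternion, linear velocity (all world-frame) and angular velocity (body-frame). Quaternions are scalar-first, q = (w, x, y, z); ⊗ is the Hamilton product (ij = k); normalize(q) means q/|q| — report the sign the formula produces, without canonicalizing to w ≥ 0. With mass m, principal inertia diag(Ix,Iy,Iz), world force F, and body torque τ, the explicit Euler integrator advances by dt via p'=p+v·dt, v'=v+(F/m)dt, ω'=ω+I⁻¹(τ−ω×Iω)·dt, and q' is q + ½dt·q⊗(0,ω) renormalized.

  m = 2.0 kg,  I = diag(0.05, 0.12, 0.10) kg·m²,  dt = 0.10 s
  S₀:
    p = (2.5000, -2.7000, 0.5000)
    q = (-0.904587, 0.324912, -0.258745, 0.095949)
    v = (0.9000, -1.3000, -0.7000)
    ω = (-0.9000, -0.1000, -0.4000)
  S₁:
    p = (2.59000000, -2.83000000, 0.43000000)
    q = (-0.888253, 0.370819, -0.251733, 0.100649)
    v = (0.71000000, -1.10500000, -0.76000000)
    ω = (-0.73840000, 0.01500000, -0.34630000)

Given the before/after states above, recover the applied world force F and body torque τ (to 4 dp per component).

rate change Δω = (0.16160000, 0.11500000, 0.05370000)
precession coupling = (-0.0008, -0.0180, 0.0063)
τ = I·(Δω/dt) + ω₀×(Iω₀) = (0.0800, 0.1200, 0.0600)
v₁ − v₀ = (-0.19000000, 0.19500000, -0.06000000)
applied force F = (-3.8000, 3.9000, -1.2000)

F = (-3.8000, 3.9000, -1.2000)
τ = (0.0800, 0.1200, 0.0600)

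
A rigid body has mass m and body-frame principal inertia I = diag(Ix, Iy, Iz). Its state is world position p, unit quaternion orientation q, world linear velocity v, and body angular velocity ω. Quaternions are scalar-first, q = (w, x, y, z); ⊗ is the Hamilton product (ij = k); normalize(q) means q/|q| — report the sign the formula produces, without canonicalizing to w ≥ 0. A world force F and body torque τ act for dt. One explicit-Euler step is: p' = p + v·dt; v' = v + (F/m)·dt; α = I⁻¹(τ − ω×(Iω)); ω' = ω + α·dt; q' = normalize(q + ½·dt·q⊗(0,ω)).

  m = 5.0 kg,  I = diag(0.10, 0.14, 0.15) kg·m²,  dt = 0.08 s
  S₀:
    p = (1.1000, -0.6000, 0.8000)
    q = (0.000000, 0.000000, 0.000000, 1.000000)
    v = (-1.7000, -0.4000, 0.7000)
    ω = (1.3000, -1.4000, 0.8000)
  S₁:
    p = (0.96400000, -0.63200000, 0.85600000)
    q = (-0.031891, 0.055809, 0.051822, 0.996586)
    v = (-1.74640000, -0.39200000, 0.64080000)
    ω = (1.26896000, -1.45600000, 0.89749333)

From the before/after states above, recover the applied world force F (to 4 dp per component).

Δv = v₁−v₀ = (-0.04640000, 0.00800000, -0.05920000)
m·(v₁−v₀)/dt = (-2.9000, 0.5000, -3.7000)

F = (-2.9000, 0.5000, -3.7000)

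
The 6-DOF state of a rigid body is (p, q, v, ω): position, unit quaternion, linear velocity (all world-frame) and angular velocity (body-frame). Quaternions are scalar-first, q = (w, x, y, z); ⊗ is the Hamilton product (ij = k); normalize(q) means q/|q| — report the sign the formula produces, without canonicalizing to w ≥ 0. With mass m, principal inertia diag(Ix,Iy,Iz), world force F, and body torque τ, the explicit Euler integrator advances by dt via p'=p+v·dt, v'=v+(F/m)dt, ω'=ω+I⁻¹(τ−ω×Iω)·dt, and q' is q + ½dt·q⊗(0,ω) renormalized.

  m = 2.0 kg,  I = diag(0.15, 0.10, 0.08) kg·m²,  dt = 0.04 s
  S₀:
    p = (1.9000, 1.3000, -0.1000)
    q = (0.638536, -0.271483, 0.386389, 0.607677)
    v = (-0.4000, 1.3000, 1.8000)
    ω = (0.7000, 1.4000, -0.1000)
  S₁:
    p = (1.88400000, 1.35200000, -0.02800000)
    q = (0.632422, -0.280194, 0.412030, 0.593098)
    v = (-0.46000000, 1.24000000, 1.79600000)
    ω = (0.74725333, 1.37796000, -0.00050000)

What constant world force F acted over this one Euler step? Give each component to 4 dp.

v₁ − v₀ = (-0.06000000, -0.06000000, -0.00400000)
m·(v₁−v₀)/dt = (-3.0000, -3.0000, -0.2000)

F = (-3.0000, -3.0000, -0.2000)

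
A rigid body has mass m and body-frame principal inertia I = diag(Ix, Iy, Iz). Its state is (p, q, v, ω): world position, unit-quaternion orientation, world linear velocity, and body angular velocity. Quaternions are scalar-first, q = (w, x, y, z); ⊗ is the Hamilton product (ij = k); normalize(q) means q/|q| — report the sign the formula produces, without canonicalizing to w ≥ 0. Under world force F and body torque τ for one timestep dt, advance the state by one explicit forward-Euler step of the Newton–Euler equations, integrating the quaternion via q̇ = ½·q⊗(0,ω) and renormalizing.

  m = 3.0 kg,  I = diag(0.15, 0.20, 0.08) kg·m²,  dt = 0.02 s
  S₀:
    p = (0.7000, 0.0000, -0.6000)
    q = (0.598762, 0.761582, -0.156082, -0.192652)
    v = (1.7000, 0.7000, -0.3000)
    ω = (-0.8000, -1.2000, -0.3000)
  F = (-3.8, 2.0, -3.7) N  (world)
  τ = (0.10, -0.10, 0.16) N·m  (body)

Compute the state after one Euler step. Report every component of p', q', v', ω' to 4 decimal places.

p' = (0.7340, 0.0140, -0.6060)
q' = (0.6023, 0.7549, -0.1594, -0.2048)
v' = (1.6747, 0.7133, -0.3247)
ω' = (-0.7809, -1.2117, -0.2720)

p' = p + v·dt = (0.7340, 0.0140, -0.6060)
v + (F/m)dt = (1.6747, 0.7133, -0.3247)
α = I⁻¹(τ − ω×Iω) = (0.9547, -0.5840, 1.4000)
new body rate ω' = (-0.7809, -1.2117, -0.2720)
q⊗(0,ω) = (0.3641716, -0.6633674, -0.3359182, -1.2183926)
q + ½dt·q⊗(0,ω), renormalized = (0.6023, 0.7549, -0.1594, -0.2048)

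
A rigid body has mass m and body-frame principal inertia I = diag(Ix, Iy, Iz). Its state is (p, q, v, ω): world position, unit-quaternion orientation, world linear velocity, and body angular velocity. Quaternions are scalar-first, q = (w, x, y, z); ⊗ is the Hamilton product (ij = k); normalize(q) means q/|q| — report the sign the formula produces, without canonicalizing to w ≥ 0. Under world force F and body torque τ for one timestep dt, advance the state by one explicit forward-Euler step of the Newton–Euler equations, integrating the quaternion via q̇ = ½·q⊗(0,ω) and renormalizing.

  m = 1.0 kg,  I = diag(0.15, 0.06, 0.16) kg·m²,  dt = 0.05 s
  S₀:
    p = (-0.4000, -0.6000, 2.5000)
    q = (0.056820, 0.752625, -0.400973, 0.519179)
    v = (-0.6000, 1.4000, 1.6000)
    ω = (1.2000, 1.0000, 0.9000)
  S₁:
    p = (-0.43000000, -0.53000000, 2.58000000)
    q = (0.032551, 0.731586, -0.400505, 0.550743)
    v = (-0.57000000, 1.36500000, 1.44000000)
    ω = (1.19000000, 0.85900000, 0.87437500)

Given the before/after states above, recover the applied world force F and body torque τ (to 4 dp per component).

Δω = ω₁−ω₀ = (-0.01000000, -0.14100000, -0.02562500)
τ = I·(Δω/dt) + ω₀×(Iω₀) = (0.0600, -0.1800, -0.1900)
v₁ − v₀ = (0.03000000, -0.03500000, -0.16000000)
F = m·Δv/dt = (0.6000, -0.7000, -3.2000)

F = (0.6000, -0.7000, -3.2000)
τ = (0.0600, -0.1800, -0.1900)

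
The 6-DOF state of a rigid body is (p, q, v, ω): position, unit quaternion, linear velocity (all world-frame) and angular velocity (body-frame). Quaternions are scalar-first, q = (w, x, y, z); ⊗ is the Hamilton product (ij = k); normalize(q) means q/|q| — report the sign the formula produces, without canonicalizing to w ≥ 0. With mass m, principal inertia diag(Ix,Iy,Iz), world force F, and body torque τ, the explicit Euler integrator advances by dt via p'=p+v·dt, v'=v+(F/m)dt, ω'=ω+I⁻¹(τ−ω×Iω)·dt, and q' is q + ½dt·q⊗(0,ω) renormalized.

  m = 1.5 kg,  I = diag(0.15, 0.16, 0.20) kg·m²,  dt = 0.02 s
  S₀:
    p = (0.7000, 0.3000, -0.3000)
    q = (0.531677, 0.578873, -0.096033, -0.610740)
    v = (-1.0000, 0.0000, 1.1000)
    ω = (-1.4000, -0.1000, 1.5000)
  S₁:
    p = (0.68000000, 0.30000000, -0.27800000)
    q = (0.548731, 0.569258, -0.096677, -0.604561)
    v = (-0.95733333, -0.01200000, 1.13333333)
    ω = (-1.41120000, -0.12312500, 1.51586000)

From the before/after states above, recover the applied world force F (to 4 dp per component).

F = (3.2000, -0.9000, 2.5000)

v₁ − v₀ = (0.04266667, -0.01200000, 0.03333333)
m·(v₁−v₀)/dt = (3.2000, -0.9000, 2.5000)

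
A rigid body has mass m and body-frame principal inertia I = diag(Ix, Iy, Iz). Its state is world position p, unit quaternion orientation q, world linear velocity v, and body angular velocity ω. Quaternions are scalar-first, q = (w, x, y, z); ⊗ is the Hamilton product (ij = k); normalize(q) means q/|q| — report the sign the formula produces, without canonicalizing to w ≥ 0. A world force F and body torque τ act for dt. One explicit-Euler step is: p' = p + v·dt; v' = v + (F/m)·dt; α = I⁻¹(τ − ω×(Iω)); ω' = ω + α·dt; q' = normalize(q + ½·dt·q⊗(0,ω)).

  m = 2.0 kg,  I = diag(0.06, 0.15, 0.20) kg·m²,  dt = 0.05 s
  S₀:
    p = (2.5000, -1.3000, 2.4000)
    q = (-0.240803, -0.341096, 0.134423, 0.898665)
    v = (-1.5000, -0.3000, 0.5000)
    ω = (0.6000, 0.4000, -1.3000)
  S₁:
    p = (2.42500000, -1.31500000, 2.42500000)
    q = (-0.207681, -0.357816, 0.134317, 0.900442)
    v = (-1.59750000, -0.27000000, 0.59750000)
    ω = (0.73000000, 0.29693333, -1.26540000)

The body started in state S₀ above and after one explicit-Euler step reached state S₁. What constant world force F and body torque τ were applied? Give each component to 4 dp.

velocity change Δv = (-0.09750000, 0.03000000, 0.09750000)
applied force F = (-3.9000, 1.2000, 3.9000)
Δω = ω₁−ω₀ = (0.13000000, -0.10306667, 0.03460000)
ω₀×(Iω₀) = (-0.0260, 0.1092, 0.0216)
applied torque τ = (0.1300, -0.2000, 0.1600)

F = (-3.9000, 1.2000, 3.9000)
τ = (0.1300, -0.2000, 0.1600)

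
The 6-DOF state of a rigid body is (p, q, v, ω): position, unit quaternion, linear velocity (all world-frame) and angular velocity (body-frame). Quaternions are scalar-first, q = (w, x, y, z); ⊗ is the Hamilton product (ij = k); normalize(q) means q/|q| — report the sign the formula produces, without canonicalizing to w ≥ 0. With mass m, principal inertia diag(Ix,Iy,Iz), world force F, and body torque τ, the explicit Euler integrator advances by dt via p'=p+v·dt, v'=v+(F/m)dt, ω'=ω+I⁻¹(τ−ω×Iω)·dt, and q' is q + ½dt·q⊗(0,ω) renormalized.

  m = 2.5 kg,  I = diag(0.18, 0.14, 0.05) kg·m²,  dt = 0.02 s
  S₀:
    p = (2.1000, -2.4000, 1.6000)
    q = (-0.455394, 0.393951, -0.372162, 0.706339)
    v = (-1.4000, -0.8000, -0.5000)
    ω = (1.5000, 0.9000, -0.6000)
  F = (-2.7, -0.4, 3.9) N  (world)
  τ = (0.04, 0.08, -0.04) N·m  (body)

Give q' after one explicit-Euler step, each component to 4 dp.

q' = (-0.4536, 0.3829, -0.3632, 0.7181)

2q̇ = q⊗(0,ω) = (0.1678227, -1.0954989, 0.8860245, 1.1860353)
updated quaternion q' = (-0.4536, 0.3829, -0.3632, 0.7181)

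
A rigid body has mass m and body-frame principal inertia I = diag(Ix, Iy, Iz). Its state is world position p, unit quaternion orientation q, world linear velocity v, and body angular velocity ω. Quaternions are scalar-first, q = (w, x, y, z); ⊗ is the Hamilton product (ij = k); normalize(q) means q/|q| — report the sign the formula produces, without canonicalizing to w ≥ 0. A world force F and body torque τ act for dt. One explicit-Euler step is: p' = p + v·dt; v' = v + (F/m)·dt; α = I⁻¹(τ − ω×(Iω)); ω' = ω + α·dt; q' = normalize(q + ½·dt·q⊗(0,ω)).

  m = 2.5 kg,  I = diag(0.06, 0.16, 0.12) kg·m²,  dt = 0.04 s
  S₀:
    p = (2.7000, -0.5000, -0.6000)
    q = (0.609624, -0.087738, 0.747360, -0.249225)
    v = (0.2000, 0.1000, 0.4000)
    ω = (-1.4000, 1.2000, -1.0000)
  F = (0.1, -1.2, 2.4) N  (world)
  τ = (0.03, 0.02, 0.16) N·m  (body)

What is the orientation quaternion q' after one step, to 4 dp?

2q̇ = q⊗(0,ω) = (-1.2688902, -1.3017636, 0.9927258, 0.3313944)
q' = normalize(q + ½dt·q⊗(0,ω)) = (0.5837, -0.1137, 0.7665, -0.2424)

q' = (0.5837, -0.1137, 0.7665, -0.2424)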